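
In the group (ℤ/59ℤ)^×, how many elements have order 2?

φ(59) = 59 − 1 = 58 = 2 · 29.
(Z/59Z)^× is cyclic (|G| = 58); a cyclic group of order m has exactly φ(d) elements of each order d | m, and none otherwise.
2 | 58, and φ(2) = 2 − 1 = 1.

1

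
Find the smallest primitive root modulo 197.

φ(197) = 197 − 1 = 196 = 2^2 · 7^2.
g is a primitive root iff g^(196/q) ≢ 1 (mod 197) for each prime q ∈ {2, 7}.
g = 2: 2^98 ≡ 196; 2^28 ≡ 104 — none is 1, so 2 is a primitive root.
The smallest primitive root modulo 197 is 2.

2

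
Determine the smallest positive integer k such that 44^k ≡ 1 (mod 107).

53

The order of 44 must divide φ(107) = 107 − 1 = 106 = 2 · 53.
Divisors of 106: 1, 2, 53, 106.
Evaluate successive powers at the divisors of 106:
44^1 ≡ 44 (mod 107)
44^2 ≡ 10 (mod 107)
44^53 ≡ 1 (mod 107) ✓
Hence ord(44) = 53.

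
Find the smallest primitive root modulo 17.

3

φ(17) = 17 − 1 = 16 = 2^4.
Test candidates g = 2, 3, … against the prime factors q ∈ {2} of φ(17): g is a generator iff g^(16/q) ≢ 1 for every such q.
g = 2: 2^8 ≡ 1 — hits 1, so not a primitive root.
g = 3: 3^8 ≡ 16 — none is 1, so 3 is a primitive root.
The smallest primitive root modulo 17 is 3.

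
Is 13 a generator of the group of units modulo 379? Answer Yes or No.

Yes

φ(379) = 379 − 1 = 378 = 2 · 3^3 · 7.
An element g generates (Z/379Z)^× iff g^(378/q) ≢ 1 (mod 379) for each prime q ∈ {2, 3, 7}.
13^189 ≡ 378 (mod 379)  [q = 2: ≢ 1 ✓]
13^126 ≡ 327 (mod 379)  [q = 3: ≢ 1 ✓]
13^54 ≡ 119 (mod 379)  [q = 7: ≢ 1 ✓]
Every test exponent gives a nontrivial residue, hence 13 generates the full group.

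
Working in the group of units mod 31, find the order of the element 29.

10

The order of 29 must divide φ(31) = 31 − 1 = 30 = 2 · 3 · 5.
Divisors of 30: 1, 2, 3, 5, 6, 10, 15, 30.
Check 29^d mod 31 for each divisor in increasing order:
29^1 ≡ 29 (mod 31)
29^2 ≡ 4 (mod 31)
29^3 ≡ 23 (mod 31)
29^5 ≡ 30 (mod 31)
29^6 ≡ 2 (mod 31)
29^10 ≡ 1 (mod 31) ✓
Hence ord(29) = 10.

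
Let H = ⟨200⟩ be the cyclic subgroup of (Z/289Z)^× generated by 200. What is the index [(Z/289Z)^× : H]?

4

The order of 200 must divide φ(289) = φ(17^2) = 17·(17−1) = 272 = 2^4 · 17.
Divisors of 272: 1, 2, 4, 8, 16, 17, 34, 68, 136, 272.
Check 200^d mod 289 for each divisor in increasing order:
200^1 ≡ 200 (mod 289)
200^2 ≡ 118 (mod 289)
200^4 ≡ 52 (mod 289)
200^8 ≡ 103 (mod 289)
200^16 ≡ 205 (mod 289)
200^17 ≡ 251 (mod 289)
200^34 ≡ 288 (mod 289)
200^68 ≡ 1 (mod 289) ✓
So ord_289(200) = 68, hence |⟨200⟩| = 68.
Index = |(Z/289Z)^×| / |⟨200⟩| = 272 / 68 = 4.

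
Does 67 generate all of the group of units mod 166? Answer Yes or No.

Yes

φ(166) = φ(2)·φ(83) = 1·82 = 82 = 2 · 41.
It suffices to check that the order of 67 is not a proper divisor of 82: compute 67^(82/q) for q ∈ {2, 41}.
67^41 ≡ 165 (mod 166)  [q = 2: ≢ 1 ✓]
67^2 ≡ 7 (mod 166)  [q = 41: ≢ 1 ✓]
None equal 1, so ord_166(67) = 82: 67 is a primitive root.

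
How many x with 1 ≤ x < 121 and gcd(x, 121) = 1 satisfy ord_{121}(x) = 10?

4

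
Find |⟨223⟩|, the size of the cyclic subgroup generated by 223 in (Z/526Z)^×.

ord(223) | φ(526) = φ(2)·φ(263) = 1·262 = 262 = 2 · 131.
Divisors of 262: 1, 2, 131, 262.
Evaluate successive powers at the divisors of 262:
223^1 ≡ 223
223^2 ≡ 285
223^131 ≡ 1
Hence ord(223) = 131.

131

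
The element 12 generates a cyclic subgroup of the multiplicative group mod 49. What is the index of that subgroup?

1

ord(12) | φ(49) = φ(7^2) = 7·(7−1) = 42 = 2 · 3 · 7.
Divisors of 42: 1, 2, 3, 6, 7, 14, 21, 42.
Check 12^d mod 49 for each divisor in increasing order:
12^1 ≡ 12
12^2 ≡ 46
12^3 ≡ 13
12^6 ≡ 22
12^7 ≡ 19
12^14 ≡ 18
12^21 ≡ 48
12^42 ≡ 1
Thus |⟨12⟩| = ord(12) = 42.
Index = |(Z/49Z)^×| / |⟨12⟩| = 42 / 42 = 1.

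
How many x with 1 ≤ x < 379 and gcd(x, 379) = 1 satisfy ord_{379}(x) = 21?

12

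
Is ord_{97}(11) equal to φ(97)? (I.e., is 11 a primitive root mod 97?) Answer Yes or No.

φ(97) = 97 − 1 = 96 = 2^5 · 3.
11 is a primitive root mod 97 iff 11^(φ(97)/q) ≢ 1 for every prime q | φ(97), i.e. q ∈ {2, 3}.
11^48 ≡ 1 (mod 97)  [q = 2: ≡ 1 ✗]
11^32 ≡ 61 (mod 97)  [q = 3: ≢ 1 ✓]
Since 11^48 ≡ 1, the order of 11 divides 48 < 96, so 11 is not a primitive root.

No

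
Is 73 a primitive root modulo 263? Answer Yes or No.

φ(263) = 263 − 1 = 262 = 2 · 131.
It suffices to check that the order of 73 is not a proper divisor of 262: compute 73^(262/q) for q ∈ {2, 131}.
73^131 ≡ 262 (mod 263)  [q = 2: ≢ 1 ✓]
73^2 ≡ 69 (mod 263)  [q = 131: ≢ 1 ✓]
Every test exponent gives a nontrivial residue, hence 73 generates the full group.

Yes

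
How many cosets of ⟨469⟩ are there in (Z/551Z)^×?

4

Since 469 ∈ (Z/551Z)^×, its order divides φ(551) = φ(19·29) = (19−1)·(29−1) = 18·28 = 504 = 2^3 · 3^2 · 7.
Divisors of 504: 1, 2, 3, 4, 6, 7, 8, 9, 12, 14, 18, 21, 24, 28, 36, 42, 56, 63, 72, 84, 126, 168, 252, 504.
Check 469^d mod 551 for each divisor in increasing order:
469^1 ≡ 469
469^2 ≡ 112
469^3 ≡ 183
469^4 ≡ 422
469^6 ≡ 429
469^7 ≡ 86
469^8 ≡ 111
469^9 ≡ 265
469^12 ≡ 7
469^14 ≡ 233
469^18 ≡ 248
469^21 ≡ 202
469^24 ≡ 49
469^28 ≡ 291
469^36 ≡ 343
469^42 ≡ 30
469^56 ≡ 378
469^63 ≡ 550
469^72 ≡ 286
469^84 ≡ 349
469^126 ≡ 1
So ord_551(469) = 126, hence |⟨469⟩| = 126.
The index is φ(551) / ord(469) = 504 / 126 = 4.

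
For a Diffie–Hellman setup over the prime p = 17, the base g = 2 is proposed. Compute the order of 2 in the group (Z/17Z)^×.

8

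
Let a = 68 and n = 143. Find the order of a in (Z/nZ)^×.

Since 68 ∈ (Z/143Z)^×, its order divides φ(143) = φ(11·13) = (11−1)·(13−1) = 10·12 = 120 = 2^3 · 3 · 5.
Divisors of 120: 1, 2, 3, 4, 5, 6, 8, 10, 12, 15, 20, 24, 30, 40, 60, 120.
Test each divisor d:
68^1 ≡ 68 (mod 143)
68^2 ≡ 48 (mod 143)
68^3 ≡ 118 (mod 143)
68^4 ≡ 16 (mod 143)
68^5 ≡ 87 (mod 143)
68^6 ≡ 53 (mod 143)
68^8 ≡ 113 (mod 143)
68^10 ≡ 133 (mod 143)
68^12 ≡ 92 (mod 143)
68^15 ≡ 131 (mod 143)
68^20 ≡ 100 (mod 143)
68^24 ≡ 27 (mod 143)
68^30 ≡ 1 (mod 143) ✓
Hence ord(68) = 30.

30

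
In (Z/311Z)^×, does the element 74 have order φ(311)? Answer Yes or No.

φ(311) = 311 − 1 = 310 = 2 · 5 · 31.
Test 74^(310/q) mod 311 for each prime factor q of 310:
74^155 ≡ 310 (mod 311)  [q = 2: ≢ 1 ✓]
74^62 ≡ 36 (mod 311)  [q = 5: ≢ 1 ✓]
74^10 ≡ 168 (mod 311)  [q = 31: ≢ 1 ✓]
None equal 1, so ord_311(74) = 310: 74 is a primitive root.

Yes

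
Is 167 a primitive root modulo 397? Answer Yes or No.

φ(397) = 397 − 1 = 396 = 2^2 · 3^2 · 11.
It suffices to check that the order of 167 is not a proper divisor of 396: compute 167^(396/q) for q ∈ {2, 3, 11}.
167^198 ≡ 1 (mod 397)  [q = 2: ≡ 1 ✗]
167^132 ≡ 1 (mod 397)  [q = 3: ≡ 1 ✗]
167^36 ≡ 256 (mod 397)  [q = 11: ≢ 1 ✓]
The check at q = 2 fails, so 167 generates a proper subgroup.

No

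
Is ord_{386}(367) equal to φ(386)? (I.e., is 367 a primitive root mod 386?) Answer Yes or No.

φ(386) = φ(2)·φ(193) = 1·192 = 192 = 2^6 · 3.
It suffices to check that the order of 367 is not a proper divisor of 192: compute 367^(192/q) for q ∈ {2, 3}.
367^96 ≡ 385 (mod 386)  [q = 2: ≢ 1 ✓]
367^64 ≡ 277 (mod 386)  [q = 3: ≢ 1 ✓]
Every test exponent gives a nontrivial residue, hence 367 generates the full group.

Yes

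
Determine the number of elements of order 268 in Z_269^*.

φ(269) = 269 − 1 = 268 = 2^2 · 67.
Since (Z/269Z)^× is cyclic of order 268, the number of elements of order d is φ(d) when d | 268 and 0 otherwise.
268 = 2^2 · 67 divides 268, and φ(268) = 132.

132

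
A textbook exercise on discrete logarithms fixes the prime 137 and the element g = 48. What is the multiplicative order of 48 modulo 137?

136

The order of 48 must divide φ(137) = 137 − 1 = 136 = 2^3 · 17.
Divisors of 136: 1, 2, 4, 8, 17, 34, 68, 136.
Check 48^d mod 137 for each divisor in increasing order:
48^1 ≡ 48
48^2 ≡ 112
48^4 ≡ 77
48^8 ≡ 38
48^17 ≡ 127
48^34 ≡ 100
48^68 ≡ 136
48^136 ≡ 1
Hence ord(48) = 136.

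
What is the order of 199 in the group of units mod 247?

ord(199) | φ(247) = φ(13·19) = (13−1)·(19−1) = 12·18 = 216 = 2^3 · 3^3.
Divisors of 216: 1, 2, 3, 4, 6, 8, 9, 12, 18, 24, 27, 36, 54, 72, 108, 216.
Compute 199^d (mod 247) for the divisors d until we hit 1:
199^1 ≡ 199 (mod 247)
199^2 ≡ 81 (mod 247)
199^3 ≡ 64 (mod 247)
199^4 ≡ 139 (mod 247)
199^6 ≡ 144 (mod 247)
199^8 ≡ 55 (mod 247)
199^9 ≡ 77 (mod 247)
199^12 ≡ 235 (mod 247)
199^18 ≡ 1 (mod 247) ✓
So ord_247(199) = 18.

18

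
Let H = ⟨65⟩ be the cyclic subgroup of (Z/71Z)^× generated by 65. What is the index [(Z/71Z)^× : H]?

The order of 65 must divide φ(71) = 71 − 1 = 70 = 2 · 5 · 7.
Divisors of 70: 1, 2, 5, 7, 10, 14, 35, 70.
Evaluate successive powers at the divisors of 70:
65^1 ≡ 65 (mod 71)
65^2 ≡ 36 (mod 71)
65^5 ≡ 34 (mod 71)
65^7 ≡ 17 (mod 71)
65^10 ≡ 20 (mod 71)
65^14 ≡ 5 (mod 71)
65^35 ≡ 70 (mod 71)
65^70 ≡ 1 (mod 71) ✓
Thus |⟨65⟩| = ord(65) = 70.
The index is φ(71) / ord(65) = 70 / 70 = 1.

1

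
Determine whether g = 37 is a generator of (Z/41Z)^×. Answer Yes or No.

No

φ(41) = 41 − 1 = 40 = 2^3 · 5.
An element g generates (Z/41Z)^× iff g^(40/q) ≢ 1 (mod 41) for each prime q ∈ {2, 5}.
37^20 ≡ 1 (mod 41)  [q = 2: ≡ 1 ✗]
37^8 ≡ 18 (mod 41)  [q = 5: ≢ 1 ✓]
Since 37^20 ≡ 1, the order of 37 divides 20 < 40, so 37 is not a primitive root.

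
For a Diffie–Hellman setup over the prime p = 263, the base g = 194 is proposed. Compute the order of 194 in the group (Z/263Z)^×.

262

ord(194) | φ(263) = 263 − 1 = 262 = 2 · 131.
Divisors of 262: 1, 2, 131, 262.
Evaluate successive powers at the divisors of 262:
194^1 ≡ 194 (mod 263)
194^2 ≡ 27 (mod 263)
194^131 ≡ 262 (mod 263)
194^262 ≡ 1 (mod 263) ✓
Therefore the multiplicative order of 194 modulo 263 is 262.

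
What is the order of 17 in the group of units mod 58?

4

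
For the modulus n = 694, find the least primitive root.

5

φ(694) = φ(2)·φ(347) = 1·346 = 346 = 2 · 173.
Test candidates g = 2, 3, … against the prime factors q ∈ {2, 173} of φ(694): g is a generator iff g^(346/q) ≢ 1 for every such q.
g = 2: gcd(2, 694) = 2 > 1, not a unit — skip.
g = 3: 3^173 ≡ 1 — hits 1, so not a primitive root.
g = 4: gcd(4, 694) = 2 > 1, not a unit — skip.
g = 5: 5^173 ≡ 693; 5^2 ≡ 25 — none is 1, so 5 is a primitive root.
Hence the least primitive root of 694 is 5.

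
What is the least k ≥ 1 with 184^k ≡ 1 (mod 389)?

97

By Lagrange's theorem, ord_389(184) divides φ(389) = 389 − 1 = 388 = 2^2 · 97.
Divisors of 388: 1, 2, 4, 97, 194, 388.
Test each divisor d:
184^1 ≡ 184 (mod 389)
184^2 ≡ 13 (mod 389)
184^4 ≡ 169 (mod 389)
184^97 ≡ 1 (mod 389) ✓
So ord_389(184) = 97.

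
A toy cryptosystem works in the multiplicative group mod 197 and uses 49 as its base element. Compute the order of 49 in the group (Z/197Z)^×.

49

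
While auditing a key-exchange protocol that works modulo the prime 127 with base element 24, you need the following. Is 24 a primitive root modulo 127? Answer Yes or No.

φ(127) = 127 − 1 = 126 = 2 · 3^2 · 7.
An element g generates (Z/127Z)^× iff g^(126/q) ≢ 1 (mod 127) for each prime q ∈ {2, 3, 7}.
24^63 ≡ 126 (mod 127)  [q = 2: ≢ 1 ✓]
24^42 ≡ 107 (mod 127)  [q = 3: ≢ 1 ✓]
24^18 ≡ 1 (mod 127)  [q = 7: ≡ 1 ✗]
Since 24^18 ≡ 1, the order of 24 divides 18 < 126, so 24 is not a primitive root.

No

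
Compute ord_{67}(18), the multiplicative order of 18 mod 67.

66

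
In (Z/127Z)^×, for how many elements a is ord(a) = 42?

φ(127) = 127 − 1 = 126 = 2 · 3^2 · 7.
Since (Z/127Z)^× is cyclic of order 126, the number of elements of order d is φ(d) when d | 126 and 0 otherwise.
42 = 2 · 3 · 7 divides 126, and φ(42) = 12.

12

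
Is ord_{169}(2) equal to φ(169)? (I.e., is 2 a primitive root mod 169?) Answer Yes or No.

φ(169) = φ(13^2) = 13·(13−1) = 156 = 2^2 · 3 · 13.
Test 2^(156/q) mod 169 for each prime factor q of 156:
2^78 ≡ 168 (mod 169)  [q = 2: ≢ 1 ✓]
2^52 ≡ 146 (mod 169)  [q = 3: ≢ 1 ✓]
2^12 ≡ 40 (mod 169)  [q = 13: ≢ 1 ✓]
All checks pass, so 2 has order 156 and is a primitive root modulo 169.

Yes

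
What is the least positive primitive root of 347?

2

φ(347) = 347 − 1 = 346 = 2 · 173.
Test candidates g = 2, 3, … against the prime factors q ∈ {2, 173} of φ(347): g is a generator iff g^(346/q) ≢ 1 for every such q.
g = 2: 2^173 ≡ 346; 2^2 ≡ 4 — none is 1, so 2 is a primitive root.
So 2 is the smallest generator of (Z/347Z)^×.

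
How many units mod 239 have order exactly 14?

6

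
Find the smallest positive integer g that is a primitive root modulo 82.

φ(82) = φ(2)·φ(41) = 1·40 = 40 = 2^3 · 5.
g is a primitive root iff g^(40/q) ≢ 1 (mod 82) for each prime q ∈ {2, 5}.
g = 2: gcd(2, 82) = 2 > 1, not a unit — skip.
g = 3: 3^20 ≡ 81; 3^8 ≡ 1 — hits 1, so not a primitive root.
g = 4: gcd(4, 82) = 2 > 1, not a unit — skip.
g = 5: 5^20 ≡ 1 — hits 1, so not a primitive root.
g = 6: gcd(6, 82) = 2 > 1, not a unit — skip.
g = 7: 7^20 ≡ 81; 7^8 ≡ 37 — none is 1, so 7 is a primitive root.
The smallest primitive root modulo 82 is 7.

7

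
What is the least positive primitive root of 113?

3

φ(113) = 113 − 1 = 112 = 2^4 · 7.
g is a primitive root iff g^(112/q) ≢ 1 (mod 113) for each prime q ∈ {2, 7}.
g = 2: 2^56 ≡ 1 — hits 1, so not a primitive root.
g = 3: 3^56 ≡ 112; 3^16 ≡ 49 — none is 1, so 3 is a primitive root.
Hence the least primitive root of 113 is 3.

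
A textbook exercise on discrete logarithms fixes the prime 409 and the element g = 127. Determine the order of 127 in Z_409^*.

Since 127 ∈ (Z/409Z)^×, its order divides φ(409) = 409 − 1 = 408 = 2^3 · 3 · 17.
Divisors of 408: 1, 2, 3, 4, 6, 8, 12, 17, 24, 34, 51, 68, 102, 136, 204, 408.
Test each divisor d:
127^1 ≡ 127 (mod 409)
127^2 ≡ 178 (mod 409)
127^3 ≡ 111 (mod 409)
127^4 ≡ 191 (mod 409)
127^6 ≡ 51 (mod 409)
127^8 ≡ 80 (mod 409)
127^12 ≡ 147 (mod 409)
127^17 ≡ 117 (mod 409)
127^24 ≡ 341 (mod 409)
127^34 ≡ 192 (mod 409)
127^51 ≡ 378 (mod 409)
127^68 ≡ 54 (mod 409)
127^102 ≡ 143 (mod 409)
127^136 ≡ 53 (mod 409)
127^204 ≡ 408 (mod 409)
127^408 ≡ 1 (mod 409) ✓
Hence ord(127) = 408.

408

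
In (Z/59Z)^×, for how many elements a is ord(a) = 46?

0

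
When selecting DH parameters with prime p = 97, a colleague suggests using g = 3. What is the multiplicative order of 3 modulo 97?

By Lagrange's theorem, ord_97(3) divides φ(97) = 97 − 1 = 96 = 2^5 · 3.
Divisors of 96: 1, 2, 3, 4, 6, 8, 12, 16, 24, 32, 48, 96.
Check 3^d mod 97 for each divisor in increasing order:
3^1 ≡ 3 (mod 97)
3^2 ≡ 9 (mod 97)
3^3 ≡ 27 (mod 97)
3^4 ≡ 81 (mod 97)
3^6 ≡ 50 (mod 97)
3^8 ≡ 62 (mod 97)
3^12 ≡ 75 (mod 97)
3^16 ≡ 61 (mod 97)
3^24 ≡ 96 (mod 97)
3^32 ≡ 35 (mod 97)
3^48 ≡ 1 (mod 97) ✓
Therefore the multiplicative order of 3 modulo 97 is 48.

48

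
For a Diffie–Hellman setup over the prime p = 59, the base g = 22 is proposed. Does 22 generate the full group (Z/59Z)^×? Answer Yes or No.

No

φ(59) = 59 − 1 = 58 = 2 · 29.
Test 22^(58/q) mod 59 for each prime factor q of 58:
22^29 ≡ 1 (mod 59)  [q = 2: ≡ 1 ✗]
22^2 ≡ 12 (mod 59)  [q = 29: ≢ 1 ✓]
The check at q = 2 fails, so 22 generates a proper subgroup.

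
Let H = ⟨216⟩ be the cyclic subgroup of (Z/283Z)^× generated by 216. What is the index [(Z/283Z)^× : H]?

By Lagrange's theorem, ord_283(216) divides φ(283) = 283 − 1 = 282 = 2 · 3 · 47.
Divisors of 282: 1, 2, 3, 6, 47, 94, 141, 282.
Compute 216^d (mod 283) for the divisors d until we hit 1:
216^1 ≡ 216 (mod 283)
216^2 ≡ 244 (mod 283)
216^3 ≡ 66 (mod 283)
216^6 ≡ 111 (mod 283)
216^47 ≡ 1 (mod 283) ✓
So ord_283(216) = 47, hence |⟨216⟩| = 47.
The index is φ(283) / ord(216) = 282 / 47 = 6.

6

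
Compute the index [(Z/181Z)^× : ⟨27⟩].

12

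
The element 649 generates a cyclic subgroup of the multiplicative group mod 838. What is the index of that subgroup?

1

By Lagrange's theorem, ord_838(649) divides φ(838) = φ(2)·φ(419) = 1·418 = 418 = 2 · 11 · 19.
Divisors of 418: 1, 2, 11, 19, 22, 38, 209, 418.
Test each divisor d:
649^1 ≡ 649
649^2 ≡ 525
649^11 ≡ 305
649^19 ≡ 779
649^22 ≡ 7
649^38 ≡ 129
649^209 ≡ 837
649^418 ≡ 1
So ord_838(649) = 418, hence |⟨649⟩| = 418.
Index = |(Z/838Z)^×| / |⟨649⟩| = 418 / 418 = 1.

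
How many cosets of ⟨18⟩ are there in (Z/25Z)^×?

5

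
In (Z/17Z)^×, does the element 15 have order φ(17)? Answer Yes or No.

No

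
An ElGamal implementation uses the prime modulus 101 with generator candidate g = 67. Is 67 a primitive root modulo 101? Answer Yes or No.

Yes

φ(101) = 101 − 1 = 100 = 2^2 · 5^2.
It suffices to check that the order of 67 is not a proper divisor of 100: compute 67^(100/q) for q ∈ {2, 5}.
67^50 ≡ 100 (mod 101)  [q = 2: ≢ 1 ✓]
67^20 ≡ 95 (mod 101)  [q = 5: ≢ 1 ✓]
None equal 1, so ord_101(67) = 100: 67 is a primitive root.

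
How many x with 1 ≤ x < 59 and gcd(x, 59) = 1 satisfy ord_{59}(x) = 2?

1

φ(59) = 59 − 1 = 58 = 2 · 29.
Since (Z/59Z)^× is cyclic of order 58, the number of elements of order d is φ(d) when d | 58 and 0 otherwise.
2 | 58, and φ(2) = 2 − 1 = 1.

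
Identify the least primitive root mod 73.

5

φ(73) = 73 − 1 = 72 = 2^3 · 3^2.
g is a primitive root iff g^(72/q) ≢ 1 (mod 73) for each prime q ∈ {2, 3}.
g = 2: 2^36 ≡ 1 — hits 1, so not a primitive root.
g = 3: 3^36 ≡ 1 — hits 1, so not a primitive root.
g = 4: 4^36 ≡ 1 — hits 1, so not a primitive root.
g = 5: 5^36 ≡ 72; 5^24 ≡ 8 — none is 1, so 5 is a primitive root.
So 5 is the smallest generator of (Z/73Z)^×.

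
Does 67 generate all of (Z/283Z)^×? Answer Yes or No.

No

φ(283) = 283 − 1 = 282 = 2 · 3 · 47.
67 is a primitive root mod 283 iff 67^(φ(283)/q) ≢ 1 for every prime q | φ(283), i.e. q ∈ {2, 3, 47}.
67^141 ≡ 282 (mod 283)  [q = 2: ≢ 1 ✓]
67^94 ≡ 1 (mod 283)  [q = 3: ≡ 1 ✗]
67^6 ≡ 111 (mod 283)  [q = 47: ≢ 1 ✓]
Since 67^94 ≡ 1, the order of 67 divides 94 < 282, so 67 is not a primitive root.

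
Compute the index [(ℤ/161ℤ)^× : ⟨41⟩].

6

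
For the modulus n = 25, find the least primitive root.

2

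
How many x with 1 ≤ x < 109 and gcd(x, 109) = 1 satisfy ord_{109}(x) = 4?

2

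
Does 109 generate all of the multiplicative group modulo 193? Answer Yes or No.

No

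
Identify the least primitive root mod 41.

φ(41) = 41 − 1 = 40 = 2^3 · 5.
g is a primitive root iff g^(40/q) ≢ 1 (mod 41) for each prime q ∈ {2, 5}.
g = 2: 2^20 ≡ 1 — hits 1, so not a primitive root.
g = 3: 3^20 ≡ 40; 3^8 ≡ 1 — hits 1, so not a primitive root.
g = 4: 4^20 ≡ 1 — hits 1, so not a primitive root.
g = 5: 5^20 ≡ 1 — hits 1, so not a primitive root.
g = 6: 6^20 ≡ 40; 6^8 ≡ 10 — none is 1, so 6 is a primitive root.
So 6 is the smallest generator of (Z/41Z)^×.

6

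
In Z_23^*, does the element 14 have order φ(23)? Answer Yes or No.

φ(23) = 23 − 1 = 22 = 2 · 11.
It suffices to check that the order of 14 is not a proper divisor of 22: compute 14^(22/q) for q ∈ {2, 11}.
14^11 ≡ 22 (mod 23)  [q = 2: ≢ 1 ✓]
14^2 ≡ 12 (mod 23)  [q = 11: ≢ 1 ✓]
All checks pass, so 14 has order 22 and is a primitive root modulo 23.

Yes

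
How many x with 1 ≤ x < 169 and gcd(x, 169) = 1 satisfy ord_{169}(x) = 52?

φ(169) = φ(13^2) = 13·(13−1) = 156 = 2^2 · 3 · 13.
In a cyclic group of order 156, there are φ(d) elements of order d for each divisor d of 156, and zero for non-divisors.
52 = 2^2 · 13 divides 156, and φ(52) = 24.

24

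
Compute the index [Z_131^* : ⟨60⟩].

Since 60 ∈ (Z/131Z)^×, its order divides φ(131) = 131 − 1 = 130 = 2 · 5 · 13.
Divisors of 130: 1, 2, 5, 10, 13, 26, 65, 130.
Check 60^d mod 131 for each divisor in increasing order:
60^1 ≡ 60 (mod 131)
60^2 ≡ 63 (mod 131)
60^5 ≡ 113 (mod 131)
60^10 ≡ 62 (mod 131)
60^13 ≡ 1 (mod 131) ✓
Thus |⟨60⟩| = ord(60) = 13.
The index is φ(131) / ord(60) = 130 / 13 = 10.

10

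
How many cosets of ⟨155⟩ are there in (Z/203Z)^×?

6

ord(155) | φ(203) = φ(7·29) = (7−1)·(29−1) = 6·28 = 168 = 2^3 · 3 · 7.
Divisors of 168: 1, 2, 3, 4, 6, 7, 8, 12, 14, 21, 24, 28, 42, 56, 84, 168.
Check 155^d mod 203 for each divisor in increasing order:
155^1 ≡ 155
155^2 ≡ 71
155^3 ≡ 43
155^4 ≡ 169
155^6 ≡ 22
155^7 ≡ 162
155^8 ≡ 141
155^12 ≡ 78
155^14 ≡ 57
155^21 ≡ 99
155^24 ≡ 197
155^28 ≡ 1
The order of 155 is 28, so the subgroup it generates has 28 elements.
The index is φ(203) / ord(155) = 168 / 28 = 6.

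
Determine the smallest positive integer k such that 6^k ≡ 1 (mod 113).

Since 6 ∈ (Z/113Z)^×, its order divides φ(113) = 113 − 1 = 112 = 2^4 · 7.
Divisors of 112: 1, 2, 4, 7, 8, 14, 16, 28, 56, 112.
Evaluate successive powers at the divisors of 112:
6^1 ≡ 6 (mod 113)
6^2 ≡ 36 (mod 113)
6^4 ≡ 53 (mod 113)
6^7 ≡ 35 (mod 113)
6^8 ≡ 97 (mod 113)
6^14 ≡ 95 (mod 113)
6^16 ≡ 30 (mod 113)
6^28 ≡ 98 (mod 113)
6^56 ≡ 112 (mod 113)
6^112 ≡ 1 (mod 113) ✓
So ord_113(6) = 112.

112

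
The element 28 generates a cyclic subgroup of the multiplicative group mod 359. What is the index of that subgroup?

1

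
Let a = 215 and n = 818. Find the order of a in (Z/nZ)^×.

By Lagrange's theorem, ord_818(215) divides φ(818) = φ(2)·φ(409) = 1·408 = 408 = 2^3 · 3 · 17.
Divisors of 408: 1, 2, 3, 4, 6, 8, 12, 17, 24, 34, 51, 68, 102, 136, 204, 408.
Evaluate successive powers at the divisors of 408:
215^1 ≡ 215 (mod 818)
215^2 ≡ 417 (mod 818)
215^3 ≡ 493 (mod 818)
215^4 ≡ 473 (mod 818)
215^6 ≡ 103 (mod 818)
215^8 ≡ 415 (mod 818)
215^12 ≡ 793 (mod 818)
215^17 ≡ 787 (mod 818)
215^24 ≡ 625 (mod 818)
215^34 ≡ 143 (mod 818)
215^51 ≡ 475 (mod 818)
215^68 ≡ 817 (mod 818)
215^102 ≡ 675 (mod 818)
215^136 ≡ 1 (mod 818) ✓
The smallest such exponent is 136, so the order of 215 is 136.

136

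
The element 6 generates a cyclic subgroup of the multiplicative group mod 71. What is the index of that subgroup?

2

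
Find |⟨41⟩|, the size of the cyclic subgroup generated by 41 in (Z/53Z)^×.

52

Since 41 ∈ (Z/53Z)^×, its order divides φ(53) = 53 − 1 = 52 = 2^2 · 13.
Divisors of 52: 1, 2, 4, 13, 26, 52.
Compute 41^d (mod 53) for the divisors d until we hit 1:
41^1 ≡ 41
41^2 ≡ 38
41^4 ≡ 13
41^13 ≡ 30
41^26 ≡ 52
41^52 ≡ 1
So ord_53(41) = 52.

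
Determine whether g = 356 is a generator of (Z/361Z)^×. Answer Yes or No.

Yes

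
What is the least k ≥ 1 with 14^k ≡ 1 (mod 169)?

13

ord(14) | φ(169) = φ(13^2) = 13·(13−1) = 156 = 2^2 · 3 · 13.
Divisors of 156: 1, 2, 3, 4, 6, 12, 13, 26, 39, 52, 78, 156.
Compute 14^d (mod 169) for the divisors d until we hit 1:
14^1 ≡ 14 (mod 169)
14^2 ≡ 27 (mod 169)
14^3 ≡ 40 (mod 169)
14^4 ≡ 53 (mod 169)
14^6 ≡ 79 (mod 169)
14^12 ≡ 157 (mod 169)
14^13 ≡ 1 (mod 169) ✓
So ord_169(14) = 13.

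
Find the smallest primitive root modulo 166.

5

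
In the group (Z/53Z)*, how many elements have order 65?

0

φ(53) = 53 − 1 = 52 = 2^2 · 13.
Since (Z/53Z)^× is cyclic of order 52, the number of elements of order d is φ(d) when d | 52 and 0 otherwise.
Here 52 is not a multiple of 65, so there are no elements of order 65.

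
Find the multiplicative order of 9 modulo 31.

15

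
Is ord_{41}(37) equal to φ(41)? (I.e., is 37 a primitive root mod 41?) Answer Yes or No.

No

φ(41) = 41 − 1 = 40 = 2^3 · 5.
It suffices to check that the order of 37 is not a proper divisor of 40: compute 37^(40/q) for q ∈ {2, 5}.
37^20 ≡ 1 (mod 41)  [q = 2: ≡ 1 ✗]
37^8 ≡ 18 (mod 41)  [q = 5: ≢ 1 ✓]
Since 37^20 ≡ 1, the order of 37 divides 20 < 40, so 37 is not a primitive root.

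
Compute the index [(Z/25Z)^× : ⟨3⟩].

1

By Lagrange's theorem, ord_25(3) divides φ(25) = φ(5^2) = 5·(5−1) = 20 = 2^2 · 5.
Divisors of 20: 1, 2, 4, 5, 10, 20.
Check 3^d mod 25 for each divisor in increasing order:
3^1 ≡ 3 (mod 25)
3^2 ≡ 9 (mod 25)
3^4 ≡ 6 (mod 25)
3^5 ≡ 18 (mod 25)
3^10 ≡ 24 (mod 25)
3^20 ≡ 1 (mod 25) ✓
The order of 3 is 20, so the subgroup it generates has 20 elements.
[(Z/25Z)^× : ⟨3⟩] = 20/20 = 1.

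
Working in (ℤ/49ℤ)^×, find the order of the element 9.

21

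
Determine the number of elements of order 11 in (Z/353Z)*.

10

φ(353) = 353 − 1 = 352 = 2^5 · 11.
Since (Z/353Z)^× is cyclic of order 352, the number of elements of order d is φ(d) when d | 352 and 0 otherwise.
11 | 352, and φ(11) = 11 − 1 = 10.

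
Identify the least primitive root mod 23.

φ(23) = 23 − 1 = 22 = 2 · 11.
g is a primitive root iff g^(22/q) ≢ 1 (mod 23) for each prime q ∈ {2, 11}.
g = 2: 2^11 ≡ 1 — hits 1, so not a primitive root.
g = 3: 3^11 ≡ 1 — hits 1, so not a primitive root.
g = 4: 4^11 ≡ 1 — hits 1, so not a primitive root.
g = 5: 5^11 ≡ 22; 5^2 ≡ 2 — none is 1, so 5 is a primitive root.
So 5 is the smallest generator of (Z/23Z)^×.

5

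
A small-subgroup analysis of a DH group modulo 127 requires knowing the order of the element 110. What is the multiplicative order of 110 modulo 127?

126

By Lagrange's theorem, ord_127(110) divides φ(127) = 127 − 1 = 126 = 2 · 3^2 · 7.
Divisors of 126: 1, 2, 3, 6, 7, 9, 14, 18, 21, 42, 63, 126.
Test each divisor d:
110^1 ≡ 110
110^2 ≡ 35
110^3 ≡ 40
110^6 ≡ 76
110^7 ≡ 105
110^9 ≡ 119
110^14 ≡ 103
110^18 ≡ 64
110^21 ≡ 20
110^42 ≡ 19
110^63 ≡ 126
110^126 ≡ 1
Therefore the multiplicative order of 110 modulo 127 is 126.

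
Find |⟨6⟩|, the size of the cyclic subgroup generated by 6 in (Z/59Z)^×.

58

By Lagrange's theorem, ord_59(6) divides φ(59) = 59 − 1 = 58 = 2 · 29.
Divisors of 58: 1, 2, 29, 58.
Evaluate successive powers at the divisors of 58:
6^1 ≡ 6 (mod 59)
6^2 ≡ 36 (mod 59)
6^29 ≡ 58 (mod 59)
6^58 ≡ 1 (mod 59) ✓
Hence ord(6) = 58.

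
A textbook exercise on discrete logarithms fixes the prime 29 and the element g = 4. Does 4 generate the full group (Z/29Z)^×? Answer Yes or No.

No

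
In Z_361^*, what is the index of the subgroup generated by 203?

The order of 203 must divide φ(361) = φ(19^2) = 19·(19−1) = 342 = 2 · 3^2 · 19.
Divisors of 342: 1, 2, 3, 6, 9, 18, 19, 38, 57, 114, 171, 342.
Compute 203^d (mod 361) for the divisors d until we hit 1:
203^1 ≡ 203 (mod 361)
203^2 ≡ 55 (mod 361)
203^3 ≡ 335 (mod 361)
203^6 ≡ 315 (mod 361)
203^9 ≡ 113 (mod 361)
203^18 ≡ 134 (mod 361)
203^19 ≡ 127 (mod 361)
203^38 ≡ 245 (mod 361)
203^57 ≡ 69 (mod 361)
203^114 ≡ 68 (mod 361)
203^171 ≡ 360 (mod 361)
203^342 ≡ 1 (mod 361) ✓
Thus |⟨203⟩| = ord(203) = 342.
Index = |(Z/361Z)^×| / |⟨203⟩| = 342 / 342 = 1.

1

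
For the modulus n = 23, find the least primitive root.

5

φ(23) = 23 − 1 = 22 = 2 · 11.
g is a primitive root iff g^(22/q) ≢ 1 (mod 23) for each prime q ∈ {2, 11}.
g = 2: 2^11 ≡ 1 — hits 1, so not a primitive root.
g = 3: 3^11 ≡ 1 — hits 1, so not a primitive root.
g = 4: 4^11 ≡ 1 — hits 1, so not a primitive root.
g = 5: 5^11 ≡ 22; 5^2 ≡ 2 — none is 1, so 5 is a primitive root.
The smallest primitive root modulo 23 is 5.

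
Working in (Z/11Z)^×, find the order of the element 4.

5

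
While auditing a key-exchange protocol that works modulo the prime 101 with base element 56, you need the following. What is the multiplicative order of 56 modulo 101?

25

The order of 56 must divide φ(101) = 101 − 1 = 100 = 2^2 · 5^2.
Divisors of 100: 1, 2, 4, 5, 10, 20, 25, 50, 100.
Test each divisor d:
56^1 ≡ 56
56^2 ≡ 5
56^4 ≡ 25
56^5 ≡ 87
56^10 ≡ 95
56^20 ≡ 36
56^25 ≡ 1
The smallest such exponent is 25, so the order of 56 is 25.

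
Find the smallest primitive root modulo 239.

7

φ(239) = 239 − 1 = 238 = 2 · 7 · 17.
g is a primitive root iff g^(238/q) ≢ 1 (mod 239) for each prime q ∈ {2, 7, 17}.
g = 2: 2^119 ≡ 1 — hits 1, so not a primitive root.
g = 3: 3^119 ≡ 1 — hits 1, so not a primitive root.
g = 4: 4^119 ≡ 1 — hits 1, so not a primitive root.
g = 5: 5^119 ≡ 1 — hits 1, so not a primitive root.
g = 6: 6^119 ≡ 1 — hits 1, so not a primitive root.
g = 7: 7^119 ≡ 238; 7^34 ≡ 24; 7^14 ≡ 211 — none is 1, so 7 is a primitive root.
The smallest primitive root modulo 239 is 7.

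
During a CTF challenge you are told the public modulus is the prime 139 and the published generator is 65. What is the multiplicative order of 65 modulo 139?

Since 65 ∈ (Z/139Z)^×, its order divides φ(139) = 139 − 1 = 138 = 2 · 3 · 23.
Divisors of 138: 1, 2, 3, 6, 23, 46, 69, 138.
Evaluate successive powers at the divisors of 138:
65^1 ≡ 65 (mod 139)
65^2 ≡ 55 (mod 139)
65^3 ≡ 100 (mod 139)
65^6 ≡ 131 (mod 139)
65^23 ≡ 1 (mod 139) ✓
Hence ord(65) = 23.

23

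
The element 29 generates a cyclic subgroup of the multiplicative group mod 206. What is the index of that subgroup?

ord(29) | φ(206) = φ(2)·φ(103) = 1·102 = 102 = 2 · 3 · 17.
Divisors of 102: 1, 2, 3, 6, 17, 34, 51, 102.
Compute 29^d (mod 206) for the divisors d until we hit 1:
29^1 ≡ 29 (mod 206)
29^2 ≡ 17 (mod 206)
29^3 ≡ 81 (mod 206)
29^6 ≡ 175 (mod 206)
29^17 ≡ 159 (mod 206)
29^34 ≡ 149 (mod 206)
29^51 ≡ 1 (mod 206) ✓
The order of 29 is 51, so the subgroup it generates has 51 elements.
[(Z/206Z)^× : ⟨29⟩] = 102/51 = 2.

2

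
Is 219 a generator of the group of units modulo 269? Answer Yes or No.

φ(269) = 269 − 1 = 268 = 2^2 · 67.
An element g generates (Z/269Z)^× iff g^(268/q) ≢ 1 (mod 269) for each prime q ∈ {2, 67}.
219^134 ≡ 268 (mod 269)  [q = 2: ≢ 1 ✓]
219^4 ≡ 54 (mod 269)  [q = 67: ≢ 1 ✓]
None equal 1, so ord_269(219) = 268: 219 is a primitive root.

Yes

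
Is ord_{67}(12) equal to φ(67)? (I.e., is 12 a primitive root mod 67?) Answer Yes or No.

φ(67) = 67 − 1 = 66 = 2 · 3 · 11.
12 is a primitive root mod 67 iff 12^(φ(67)/q) ≢ 1 for every prime q | φ(67), i.e. q ∈ {2, 3, 11}.
12^33 ≡ 66 (mod 67)  [q = 2: ≢ 1 ✓]
12^22 ≡ 29 (mod 67)  [q = 3: ≢ 1 ✓]
12^6 ≡ 62 (mod 67)  [q = 11: ≢ 1 ✓]
All checks pass, so 12 has order 66 and is a primitive root modulo 67.

Yes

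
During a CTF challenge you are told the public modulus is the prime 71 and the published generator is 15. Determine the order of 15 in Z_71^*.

35

The order of 15 must divide φ(71) = 71 − 1 = 70 = 2 · 5 · 7.
Divisors of 70: 1, 2, 5, 7, 10, 14, 35, 70.
Evaluate successive powers at the divisors of 70:
15^1 ≡ 15 (mod 71)
15^2 ≡ 12 (mod 71)
15^5 ≡ 30 (mod 71)
15^7 ≡ 5 (mod 71)
15^10 ≡ 48 (mod 71)
15^14 ≡ 25 (mod 71)
15^35 ≡ 1 (mod 71) ✓
The smallest such exponent is 35, so the order of 15 is 35.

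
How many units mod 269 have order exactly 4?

2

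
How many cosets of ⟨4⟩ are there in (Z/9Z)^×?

2

ord(4) | φ(9) = φ(3^2) = 3·(3−1) = 6 = 2 · 3.
Divisors of 6: 1, 2, 3, 6.
Test each divisor d:
4^1 ≡ 4 (mod 9)
4^2 ≡ 7 (mod 9)
4^3 ≡ 1 (mod 9) ✓
Thus |⟨4⟩| = ord(4) = 3.
Index = |(Z/9Z)^×| / |⟨4⟩| = 6 / 3 = 2.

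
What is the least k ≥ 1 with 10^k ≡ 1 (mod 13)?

6

Since 10 ∈ (Z/13Z)^×, its order divides φ(13) = 13 − 1 = 12 = 2^2 · 3.
Divisors of 12: 1, 2, 3, 4, 6, 12.
Test each divisor d:
10^1 ≡ 10 (mod 13)
10^2 ≡ 9 (mod 13)
10^3 ≡ 12 (mod 13)
10^4 ≡ 3 (mod 13)
10^6 ≡ 1 (mod 13) ✓
Hence ord(10) = 6.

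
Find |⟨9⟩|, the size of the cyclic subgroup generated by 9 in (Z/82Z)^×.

The order of 9 must divide φ(82) = φ(2)·φ(41) = 1·40 = 40 = 2^3 · 5.
Divisors of 40: 1, 2, 4, 5, 8, 10, 20, 40.
Compute 9^d (mod 82) for the divisors d until we hit 1:
9^1 ≡ 9 (mod 82)
9^2 ≡ 81 (mod 82)
9^4 ≡ 1 (mod 82) ✓
Hence ord(9) = 4.

4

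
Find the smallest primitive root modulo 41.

6

φ(41) = 41 − 1 = 40 = 2^3 · 5.
Test candidates g = 2, 3, … against the prime factors q ∈ {2, 5} of φ(41): g is a generator iff g^(40/q) ≢ 1 for every such q.
g = 2: 2^20 ≡ 1 — hits 1, so not a primitive root.
g = 3: 3^20 ≡ 40; 3^8 ≡ 1 — hits 1, so not a primitive root.
g = 4: 4^20 ≡ 1 — hits 1, so not a primitive root.
g = 5: 5^20 ≡ 1 — hits 1, so not a primitive root.
g = 6: 6^20 ≡ 40; 6^8 ≡ 10 — none is 1, so 6 is a primitive root.
Hence the least primitive root of 41 is 6.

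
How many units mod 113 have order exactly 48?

φ(113) = 113 − 1 = 112 = 2^4 · 7.
Since (Z/113Z)^× is cyclic of order 112, the number of elements of order d is φ(d) when d | 112 and 0 otherwise.
Here 112 is not a multiple of 48, so there are no elements of order 48.

0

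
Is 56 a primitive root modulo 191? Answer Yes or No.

φ(191) = 191 − 1 = 190 = 2 · 5 · 19.
An element g generates (Z/191Z)^× iff g^(190/q) ≢ 1 (mod 191) for each prime q ∈ {2, 5, 19}.
56^95 ≡ 190 (mod 191)  [q = 2: ≢ 1 ✓]
56^38 ≡ 109 (mod 191)  [q = 5: ≢ 1 ✓]
56^10 ≡ 180 (mod 191)  [q = 19: ≢ 1 ✓]
Every test exponent gives a nontrivial residue, hence 56 generates the full group.

Yes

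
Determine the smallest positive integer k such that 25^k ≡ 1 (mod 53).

26

ord(25) | φ(53) = 53 − 1 = 52 = 2^2 · 13.
Divisors of 52: 1, 2, 4, 13, 26, 52.
Check 25^d mod 53 for each divisor in increasing order:
25^1 ≡ 25 (mod 53)
25^2 ≡ 42 (mod 53)
25^4 ≡ 15 (mod 53)
25^13 ≡ 52 (mod 53)
25^26 ≡ 1 (mod 53) ✓
So ord_53(25) = 26.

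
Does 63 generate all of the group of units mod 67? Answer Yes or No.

Yes

φ(67) = 67 − 1 = 66 = 2 · 3 · 11.
Test 63^(66/q) mod 67 for each prime factor q of 66:
63^33 ≡ 66 (mod 67)  [q = 2: ≢ 1 ✓]
63^22 ≡ 29 (mod 67)  [q = 3: ≢ 1 ✓]
63^6 ≡ 9 (mod 67)  [q = 11: ≢ 1 ✓]
None equal 1, so ord_67(63) = 66: 63 is a primitive root.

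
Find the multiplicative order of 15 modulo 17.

The order of 15 must divide φ(17) = 17 − 1 = 16 = 2^4.
Divisors of 16: 1, 2, 4, 8, 16.
Test each divisor d:
15^1 ≡ 15
15^2 ≡ 4
15^4 ≡ 16
15^8 ≡ 1
Therefore the multiplicative order of 15 modulo 17 is 8.

8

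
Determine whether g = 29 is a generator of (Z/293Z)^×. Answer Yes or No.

φ(293) = 293 − 1 = 292 = 2^2 · 73.
An element g generates (Z/293Z)^× iff g^(292/q) ≢ 1 (mod 293) for each prime q ∈ {2, 73}.
29^146 ≡ 292 (mod 293)  [q = 2: ≢ 1 ✓]
29^4 ≡ 272 (mod 293)  [q = 73: ≢ 1 ✓]
None equal 1, so ord_293(29) = 292: 29 is a primitive root.

Yes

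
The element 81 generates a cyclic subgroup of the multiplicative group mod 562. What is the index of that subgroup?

ord(81) | φ(562) = φ(2)·φ(281) = 1·280 = 280 = 2^3 · 5 · 7.
Divisors of 280: 1, 2, 4, 5, 7, 8, 10, 14, 20, 28, 35, 40, 56, 70, 140, 280.
Check 81^d mod 562 for each divisor in increasing order:
81^1 ≡ 81 (mod 562)
81^2 ≡ 379 (mod 562)
81^4 ≡ 331 (mod 562)
81^5 ≡ 397 (mod 562)
81^7 ≡ 409 (mod 562)
81^8 ≡ 533 (mod 562)
81^10 ≡ 249 (mod 562)
81^14 ≡ 367 (mod 562)
81^20 ≡ 181 (mod 562)
81^28 ≡ 371 (mod 562)
81^35 ≡ 561 (mod 562)
81^40 ≡ 165 (mod 562)
81^56 ≡ 513 (mod 562)
81^70 ≡ 1 (mod 562) ✓
Thus |⟨81⟩| = ord(81) = 70.
Index = |(Z/562Z)^×| / |⟨81⟩| = 280 / 70 = 4.

4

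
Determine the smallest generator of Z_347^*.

2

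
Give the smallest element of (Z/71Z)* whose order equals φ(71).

7

φ(71) = 71 − 1 = 70 = 2 · 5 · 7.
g is a primitive root iff g^(70/q) ≢ 1 (mod 71) for each prime q ∈ {2, 5, 7}.
g = 2: 2^35 ≡ 1 — hits 1, so not a primitive root.
g = 3: 3^35 ≡ 1 — hits 1, so not a primitive root.
g = 4: 4^35 ≡ 1 — hits 1, so not a primitive root.
g = 5: 5^35 ≡ 1 — hits 1, so not a primitive root.
g = 6: 6^35 ≡ 1 — hits 1, so not a primitive root.
g = 7: 7^35 ≡ 70; 7^14 ≡ 54; 7^10 ≡ 45 — none is 1, so 7 is a primitive root.
The smallest primitive root modulo 71 is 7.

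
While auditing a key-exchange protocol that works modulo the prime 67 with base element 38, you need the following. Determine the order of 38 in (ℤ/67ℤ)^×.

6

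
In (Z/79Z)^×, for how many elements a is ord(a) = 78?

φ(79) = 79 − 1 = 78 = 2 · 3 · 13.
(Z/79Z)^× is cyclic (|G| = 78); a cyclic group of order m has exactly φ(d) elements of each order d | m, and none otherwise.
78 = 2 · 3 · 13 divides 78, and φ(78) = 24.

24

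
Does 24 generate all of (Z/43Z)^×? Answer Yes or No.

No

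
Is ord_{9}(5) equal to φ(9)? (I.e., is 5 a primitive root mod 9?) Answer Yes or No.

Yes

φ(9) = φ(3^2) = 3·(3−1) = 6 = 2 · 3.
Test 5^(6/q) mod 9 for each prime factor q of 6:
5^3 ≡ 8 (mod 9)  [q = 2: ≢ 1 ✓]
5^2 ≡ 7 (mod 9)  [q = 3: ≢ 1 ✓]
All checks pass, so 5 has order 6 and is a primitive root modulo 9.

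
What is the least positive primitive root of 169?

φ(169) = φ(13^2) = 13·(13−1) = 156 = 2^2 · 3 · 13.
g is a primitive root iff g^(156/q) ≢ 1 (mod 169) for each prime q ∈ {2, 3, 13}.
g = 2: 2^78 ≡ 168; 2^52 ≡ 146; 2^12 ≡ 40 — none is 1, so 2 is a primitive root.
Hence the least primitive root of 169 is 2.

2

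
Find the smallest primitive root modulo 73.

φ(73) = 73 − 1 = 72 = 2^3 · 3^2.
g is a primitive root iff g^(72/q) ≢ 1 (mod 73) for each prime q ∈ {2, 3}.
g = 2: 2^36 ≡ 1 — hits 1, so not a primitive root.
g = 3: 3^36 ≡ 1 — hits 1, so not a primitive root.
g = 4: 4^36 ≡ 1 — hits 1, so not a primitive root.
g = 5: 5^36 ≡ 72; 5^24 ≡ 8 — none is 1, so 5 is a primitive root.
So 5 is the smallest generator of (Z/73Z)^×.

5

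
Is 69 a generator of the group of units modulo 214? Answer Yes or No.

No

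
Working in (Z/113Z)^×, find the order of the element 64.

The order of 64 must divide φ(113) = 113 − 1 = 112 = 2^4 · 7.
Divisors of 112: 1, 2, 4, 7, 8, 14, 16, 28, 56, 112.
Test each divisor d:
64^1 ≡ 64 (mod 113)
64^2 ≡ 28 (mod 113)
64^4 ≡ 106 (mod 113)
64^7 ≡ 112 (mod 113)
64^8 ≡ 49 (mod 113)
64^14 ≡ 1 (mod 113) ✓
Therefore the multiplicative order of 64 modulo 113 is 14.

14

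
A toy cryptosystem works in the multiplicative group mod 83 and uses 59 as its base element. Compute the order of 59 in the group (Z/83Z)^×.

41

ord(59) | φ(83) = 83 − 1 = 82 = 2 · 41.
Divisors of 82: 1, 2, 41, 82.
Compute 59^d (mod 83) for the divisors d until we hit 1:
59^1 ≡ 59
59^2 ≡ 78
59^41 ≡ 1
Therefore the multiplicative order of 59 modulo 83 is 41.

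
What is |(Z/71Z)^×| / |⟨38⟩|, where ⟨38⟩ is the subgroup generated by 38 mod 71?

2

By Lagrange's theorem, ord_71(38) divides φ(71) = 71 − 1 = 70 = 2 · 5 · 7.
Divisors of 70: 1, 2, 5, 7, 10, 14, 35, 70.
Check 38^d mod 71 for each divisor in increasing order:
38^1 ≡ 38 (mod 71)
38^2 ≡ 24 (mod 71)
38^5 ≡ 20 (mod 71)
38^7 ≡ 54 (mod 71)
38^10 ≡ 45 (mod 71)
38^14 ≡ 5 (mod 71)
38^35 ≡ 1 (mod 71) ✓
The order of 38 is 35, so the subgroup it generates has 35 elements.
[(Z/71Z)^× : ⟨38⟩] = 70/35 = 2.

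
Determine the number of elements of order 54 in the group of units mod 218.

18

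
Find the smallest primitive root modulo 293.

φ(293) = 293 − 1 = 292 = 2^2 · 73.
g is a primitive root iff g^(292/q) ≢ 1 (mod 293) for each prime q ∈ {2, 73}.
g = 2: 2^146 ≡ 292; 2^4 ≡ 16 — none is 1, so 2 is a primitive root.
So 2 is the smallest generator of (Z/293Z)^×.

2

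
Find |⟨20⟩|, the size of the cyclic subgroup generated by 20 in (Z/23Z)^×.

22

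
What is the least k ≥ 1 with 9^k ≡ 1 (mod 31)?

15

ord(9) | φ(31) = 31 − 1 = 30 = 2 · 3 · 5.
Divisors of 30: 1, 2, 3, 5, 6, 10, 15, 30.
Compute 9^d (mod 31) for the divisors d until we hit 1:
9^1 ≡ 9 (mod 31)
9^2 ≡ 19 (mod 31)
9^3 ≡ 16 (mod 31)
9^5 ≡ 25 (mod 31)
9^6 ≡ 8 (mod 31)
9^10 ≡ 5 (mod 31)
9^15 ≡ 1 (mod 31) ✓
Therefore the multiplicative order of 9 modulo 31 is 15.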